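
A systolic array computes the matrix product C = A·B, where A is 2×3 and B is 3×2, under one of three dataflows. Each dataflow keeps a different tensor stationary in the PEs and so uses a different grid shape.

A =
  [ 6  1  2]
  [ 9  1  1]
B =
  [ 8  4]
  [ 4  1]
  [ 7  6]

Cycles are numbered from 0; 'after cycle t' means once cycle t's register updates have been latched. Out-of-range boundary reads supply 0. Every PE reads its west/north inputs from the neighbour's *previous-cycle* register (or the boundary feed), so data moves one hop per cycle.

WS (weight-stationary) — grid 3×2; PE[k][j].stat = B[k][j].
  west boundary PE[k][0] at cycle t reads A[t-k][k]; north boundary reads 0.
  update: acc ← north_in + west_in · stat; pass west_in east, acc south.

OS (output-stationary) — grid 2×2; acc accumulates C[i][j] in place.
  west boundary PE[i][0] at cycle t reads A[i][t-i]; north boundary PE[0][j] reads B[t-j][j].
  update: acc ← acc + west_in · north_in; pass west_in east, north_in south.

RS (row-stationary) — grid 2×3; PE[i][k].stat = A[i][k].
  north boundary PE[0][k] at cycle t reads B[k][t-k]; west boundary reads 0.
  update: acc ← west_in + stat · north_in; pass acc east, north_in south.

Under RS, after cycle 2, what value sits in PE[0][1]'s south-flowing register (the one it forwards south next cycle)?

register = 1

RS 2×3: PE[0][1] cycle-by-cycle (with neighbour feeds):
  t=0 PE[0][0]: acc=48 h=48 v=8
  t=0 PE[0][1]: acc=0 h=0 v=0
  t=1 PE[0][0]: acc=24 h=24 v=4
  t=1 PE[0][1]: acc=52 h=52 v=4
  t=2 PE[0][0]: acc=0 h=0 v=0
  t=2 PE[0][1]: acc=25 h=25 v=1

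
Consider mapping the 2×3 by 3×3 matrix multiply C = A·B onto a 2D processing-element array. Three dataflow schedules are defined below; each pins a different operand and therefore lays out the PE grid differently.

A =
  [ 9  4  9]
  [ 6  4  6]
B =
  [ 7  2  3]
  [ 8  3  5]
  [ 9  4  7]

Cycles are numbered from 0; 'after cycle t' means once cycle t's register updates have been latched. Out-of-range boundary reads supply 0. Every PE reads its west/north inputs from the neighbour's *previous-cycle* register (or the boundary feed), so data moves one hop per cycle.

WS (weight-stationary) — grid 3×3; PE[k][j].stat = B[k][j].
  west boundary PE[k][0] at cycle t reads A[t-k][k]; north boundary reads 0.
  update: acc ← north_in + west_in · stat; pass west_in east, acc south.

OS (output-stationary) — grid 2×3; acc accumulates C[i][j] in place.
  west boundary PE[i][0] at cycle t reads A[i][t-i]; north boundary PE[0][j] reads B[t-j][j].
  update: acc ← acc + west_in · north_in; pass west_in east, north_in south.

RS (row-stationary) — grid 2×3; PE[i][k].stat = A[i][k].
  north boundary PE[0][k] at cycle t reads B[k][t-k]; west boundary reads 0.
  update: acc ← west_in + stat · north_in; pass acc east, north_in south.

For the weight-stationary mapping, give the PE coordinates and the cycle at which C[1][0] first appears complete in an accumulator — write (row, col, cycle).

Under WS, C[1][0] lands at PE[2][0]:
  c0 r2c0: 0 / 0 / 0
  c1 r2c0: 0 / 0 / 0
  c2 r2c0: 176 / 9 / 176
  c3 r2c0: 128 / 6 / 128

(row, col, cycle) = (2, 0, 3)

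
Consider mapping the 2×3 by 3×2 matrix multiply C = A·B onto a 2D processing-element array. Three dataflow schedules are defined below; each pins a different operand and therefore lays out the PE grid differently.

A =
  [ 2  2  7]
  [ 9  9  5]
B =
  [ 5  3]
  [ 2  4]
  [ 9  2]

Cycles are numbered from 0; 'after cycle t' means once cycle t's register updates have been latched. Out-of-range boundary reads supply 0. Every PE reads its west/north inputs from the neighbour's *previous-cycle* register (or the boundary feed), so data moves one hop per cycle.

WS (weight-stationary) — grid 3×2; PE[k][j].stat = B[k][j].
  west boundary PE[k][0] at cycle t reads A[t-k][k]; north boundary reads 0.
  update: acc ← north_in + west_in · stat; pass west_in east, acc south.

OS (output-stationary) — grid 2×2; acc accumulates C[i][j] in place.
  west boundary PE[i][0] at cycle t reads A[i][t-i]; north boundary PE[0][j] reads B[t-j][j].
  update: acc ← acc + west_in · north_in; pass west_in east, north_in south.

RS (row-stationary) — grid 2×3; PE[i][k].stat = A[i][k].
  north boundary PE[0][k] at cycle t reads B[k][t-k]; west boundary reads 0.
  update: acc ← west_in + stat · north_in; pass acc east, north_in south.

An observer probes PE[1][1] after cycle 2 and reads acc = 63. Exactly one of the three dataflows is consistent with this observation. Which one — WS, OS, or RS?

WS (3×2 grid), PE[1][1]:
  0: (1,1).acc=0  regs=<0,0>
  1: (1,1).acc=0  regs=<0,0>
  2: (1,1).acc=14  regs=<2,14>
OS (2×2 grid), PE[1][1]:
  0: (1,1).acc=0  regs=<0,0>
  1: (1,1).acc=0  regs=<0,0>
  2: (1,1).acc=27  regs=<9,3>
RS (2×3 grid), PE[1][1]:
  0: (1,1).acc=0  regs=<0,0>
  1: (1,1).acc=0  regs=<0,0>
  2: (1,1).acc=63  regs=<63,2>

dataflow = RS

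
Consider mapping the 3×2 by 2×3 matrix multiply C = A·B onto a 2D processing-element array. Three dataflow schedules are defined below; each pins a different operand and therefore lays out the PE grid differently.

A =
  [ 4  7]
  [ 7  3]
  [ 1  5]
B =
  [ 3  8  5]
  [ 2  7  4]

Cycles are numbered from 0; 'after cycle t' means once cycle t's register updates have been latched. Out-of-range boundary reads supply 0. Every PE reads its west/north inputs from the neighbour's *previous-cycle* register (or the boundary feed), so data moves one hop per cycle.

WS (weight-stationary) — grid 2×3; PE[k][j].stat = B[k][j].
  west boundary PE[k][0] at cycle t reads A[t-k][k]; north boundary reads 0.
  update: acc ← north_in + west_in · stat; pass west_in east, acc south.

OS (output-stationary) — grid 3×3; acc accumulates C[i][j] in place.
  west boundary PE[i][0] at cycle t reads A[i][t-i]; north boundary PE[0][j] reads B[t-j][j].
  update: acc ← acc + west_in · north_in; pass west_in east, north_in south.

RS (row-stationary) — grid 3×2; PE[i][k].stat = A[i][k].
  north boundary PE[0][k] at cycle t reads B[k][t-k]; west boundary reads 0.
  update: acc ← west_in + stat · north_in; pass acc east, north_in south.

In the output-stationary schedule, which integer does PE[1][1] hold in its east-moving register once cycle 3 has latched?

register = 3

OS (3×3). Following PE[1][1] plus its west/north inputs:
  c0 r0c1: 0 / 0 / 0
  c0 r1c0: 0 / 0 / 0
  c0 r1c1: 0 / 0 / 0
  c1 r0c1: 32 / 4 / 8
  c1 r1c0: 21 / 7 / 3
  c1 r1c1: 0 / 0 / 0
  c2 r0c1: 81 / 7 / 7
  c2 r1c0: 27 / 3 / 2
  c2 r1c1: 56 / 7 / 8
  c3 r0c1: 81 / 0 / 0
  c3 r1c0: 27 / 0 / 0
  c3 r1c1: 77 / 3 / 7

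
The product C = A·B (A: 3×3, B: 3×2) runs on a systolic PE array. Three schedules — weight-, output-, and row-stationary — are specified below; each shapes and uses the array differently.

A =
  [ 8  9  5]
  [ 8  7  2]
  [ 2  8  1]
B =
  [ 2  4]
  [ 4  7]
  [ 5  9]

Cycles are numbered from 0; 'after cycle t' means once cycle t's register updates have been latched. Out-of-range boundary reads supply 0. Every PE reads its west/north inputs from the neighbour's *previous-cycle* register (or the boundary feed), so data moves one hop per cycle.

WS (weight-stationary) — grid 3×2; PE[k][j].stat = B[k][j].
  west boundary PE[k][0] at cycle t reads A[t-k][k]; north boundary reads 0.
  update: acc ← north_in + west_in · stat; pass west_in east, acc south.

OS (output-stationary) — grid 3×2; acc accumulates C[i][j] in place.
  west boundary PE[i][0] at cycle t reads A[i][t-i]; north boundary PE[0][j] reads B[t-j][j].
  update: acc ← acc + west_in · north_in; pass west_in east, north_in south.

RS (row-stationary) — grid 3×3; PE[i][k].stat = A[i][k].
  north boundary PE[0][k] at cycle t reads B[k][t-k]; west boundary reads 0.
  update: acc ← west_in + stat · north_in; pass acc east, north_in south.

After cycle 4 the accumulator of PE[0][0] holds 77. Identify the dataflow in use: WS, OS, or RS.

WS [3×2] PE[0][0] across cycles:
  cycle 0: PE[0][0] → acc 16, east 8, south 16
  cycle 1: PE[0][0] → acc 16, east 8, south 16
  cycle 2: PE[0][0] → acc 4, east 2, south 4
  cycle 3: PE[0][0] → acc 0, east 0, south 0
  cycle 4: PE[0][0] → acc 0, east 0, south 0
OS [3×2] PE[0][0] across cycles:
  cycle 0: PE[0][0] → acc 16, east 8, south 2
  cycle 1: PE[0][0] → acc 52, east 9, south 4
  cycle 2: PE[0][0] → acc 77, east 5, south 5
  cycle 3: PE[0][0] → acc 77, east 0, south 0
  cycle 4: PE[0][0] → acc 77, east 0, south 0
RS [3×3] PE[0][0] across cycles:
  cycle 0: PE[0][0] → acc 16, east 16, south 2
  cycle 1: PE[0][0] → acc 32, east 32, south 4
  cycle 2: PE[0][0] → acc 0, east 0, south 0
  cycle 3: PE[0][0] → acc 0, east 0, south 0
  cycle 4: PE[0][0] → acc 0, east 0, south 0

dataflow = OS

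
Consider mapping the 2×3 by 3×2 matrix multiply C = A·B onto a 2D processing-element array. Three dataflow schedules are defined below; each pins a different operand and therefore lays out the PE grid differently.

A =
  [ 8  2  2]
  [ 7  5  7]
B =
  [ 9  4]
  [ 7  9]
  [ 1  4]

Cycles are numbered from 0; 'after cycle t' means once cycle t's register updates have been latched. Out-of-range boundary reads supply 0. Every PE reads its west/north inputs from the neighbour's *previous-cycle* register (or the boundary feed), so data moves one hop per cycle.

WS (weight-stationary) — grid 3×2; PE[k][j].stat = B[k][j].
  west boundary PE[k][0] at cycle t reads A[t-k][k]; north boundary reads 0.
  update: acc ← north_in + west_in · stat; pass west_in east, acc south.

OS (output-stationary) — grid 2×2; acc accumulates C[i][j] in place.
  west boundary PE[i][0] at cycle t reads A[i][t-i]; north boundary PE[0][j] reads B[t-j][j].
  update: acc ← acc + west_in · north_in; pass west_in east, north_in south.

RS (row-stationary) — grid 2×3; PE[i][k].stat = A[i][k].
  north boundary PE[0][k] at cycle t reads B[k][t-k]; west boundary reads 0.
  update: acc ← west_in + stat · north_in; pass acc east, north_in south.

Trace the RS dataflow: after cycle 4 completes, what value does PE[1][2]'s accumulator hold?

PE[1][2].acc = 101

RS on a 2×3 grid — tracing PE[1][2] and its feeders:
  c0 r0c2: 0 / 0 / 0
  c0 r1c1: 0 / 0 / 0
  c0 r1c2: 0 / 0 / 0
  c1 r0c2: 0 / 0 / 0
  c1 r1c1: 0 / 0 / 0
  c1 r1c2: 0 / 0 / 0
  c2 r0c2: 88 / 88 / 1
  c2 r1c1: 98 / 98 / 7
  c2 r1c2: 0 / 0 / 0
  c3 r0c2: 58 / 58 / 4
  c3 r1c1: 73 / 73 / 9
  c3 r1c2: 105 / 105 / 1
  c4 r0c2: 0 / 0 / 0
  c4 r1c1: 0 / 0 / 0
  c4 r1c2: 101 / 101 / 4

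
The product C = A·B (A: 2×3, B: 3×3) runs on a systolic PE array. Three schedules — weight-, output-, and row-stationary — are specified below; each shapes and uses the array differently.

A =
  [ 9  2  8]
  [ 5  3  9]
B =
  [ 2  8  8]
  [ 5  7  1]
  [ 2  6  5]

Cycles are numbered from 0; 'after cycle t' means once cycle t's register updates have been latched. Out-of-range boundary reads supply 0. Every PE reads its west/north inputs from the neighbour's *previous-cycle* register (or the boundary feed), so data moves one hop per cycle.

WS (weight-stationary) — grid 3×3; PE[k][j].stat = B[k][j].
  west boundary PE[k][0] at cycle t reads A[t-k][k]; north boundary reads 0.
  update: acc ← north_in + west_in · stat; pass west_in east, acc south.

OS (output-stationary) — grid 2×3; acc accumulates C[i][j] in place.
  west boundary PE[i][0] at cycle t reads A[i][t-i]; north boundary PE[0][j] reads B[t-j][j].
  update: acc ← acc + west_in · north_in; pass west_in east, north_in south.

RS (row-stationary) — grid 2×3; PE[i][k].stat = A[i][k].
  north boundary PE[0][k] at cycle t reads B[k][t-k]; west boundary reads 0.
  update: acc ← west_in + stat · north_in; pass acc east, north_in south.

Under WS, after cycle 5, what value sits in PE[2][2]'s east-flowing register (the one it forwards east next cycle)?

WS on a 3×3 grid — tracing PE[2][2] and its feeders:
  0: (1,2).acc=0  regs=<0,0>
  0: (2,1).acc=0  regs=<0,0>
  0: (2,2).acc=0  regs=<0,0>
  1: (1,2).acc=0  regs=<0,0>
  1: (2,1).acc=0  regs=<0,0>
  1: (2,2).acc=0  regs=<0,0>
  2: (1,2).acc=0  regs=<0,0>
  2: (2,1).acc=0  regs=<0,0>
  2: (2,2).acc=0  regs=<0,0>
  3: (1,2).acc=74  regs=<2,74>
  3: (2,1).acc=134  regs=<8,134>
  3: (2,2).acc=0  regs=<0,0>
  4: (1,2).acc=43  regs=<3,43>
  4: (2,1).acc=115  regs=<9,115>
  4: (2,2).acc=114  regs=<8,114>
  5: (1,2).acc=0  regs=<0,0>
  5: (2,1).acc=0  regs=<0,0>
  5: (2,2).acc=88  regs=<9,88>

register = 9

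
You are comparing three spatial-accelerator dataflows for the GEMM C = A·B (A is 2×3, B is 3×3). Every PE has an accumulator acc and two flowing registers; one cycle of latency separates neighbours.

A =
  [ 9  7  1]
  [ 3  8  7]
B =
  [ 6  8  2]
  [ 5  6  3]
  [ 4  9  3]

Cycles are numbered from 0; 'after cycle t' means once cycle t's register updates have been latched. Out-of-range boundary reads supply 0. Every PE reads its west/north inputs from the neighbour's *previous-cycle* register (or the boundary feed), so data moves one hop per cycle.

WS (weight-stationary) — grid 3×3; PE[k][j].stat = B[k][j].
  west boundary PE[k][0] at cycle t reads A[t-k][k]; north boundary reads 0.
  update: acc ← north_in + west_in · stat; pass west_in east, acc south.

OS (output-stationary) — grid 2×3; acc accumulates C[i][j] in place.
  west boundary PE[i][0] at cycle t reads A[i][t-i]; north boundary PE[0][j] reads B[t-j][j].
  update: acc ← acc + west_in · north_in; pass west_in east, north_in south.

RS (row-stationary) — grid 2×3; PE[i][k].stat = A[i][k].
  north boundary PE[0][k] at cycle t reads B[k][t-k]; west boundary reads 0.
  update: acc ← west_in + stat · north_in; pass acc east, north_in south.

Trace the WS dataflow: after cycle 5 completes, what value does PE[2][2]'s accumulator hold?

PE[2][2].acc = 51

WS (3×3). Following PE[2][2] plus its west/north inputs:
  0: (1,2).acc=0  regs=<0,0>
  0: (2,1).acc=0  regs=<0,0>
  0: (2,2).acc=0  regs=<0,0>
  1: (1,2).acc=0  regs=<0,0>
  1: (2,1).acc=0  regs=<0,0>
  1: (2,2).acc=0  regs=<0,0>
  2: (1,2).acc=0  regs=<0,0>
  2: (2,1).acc=0  regs=<0,0>
  2: (2,2).acc=0  regs=<0,0>
  3: (1,2).acc=39  regs=<7,39>
  3: (2,1).acc=123  regs=<1,123>
  3: (2,2).acc=0  regs=<0,0>
  4: (1,2).acc=30  regs=<8,30>
  4: (2,1).acc=135  regs=<7,135>
  4: (2,2).acc=42  regs=<1,42>
  5: (1,2).acc=0  regs=<0,0>
  5: (2,1).acc=0  regs=<0,0>
  5: (2,2).acc=51  regs=<7,51>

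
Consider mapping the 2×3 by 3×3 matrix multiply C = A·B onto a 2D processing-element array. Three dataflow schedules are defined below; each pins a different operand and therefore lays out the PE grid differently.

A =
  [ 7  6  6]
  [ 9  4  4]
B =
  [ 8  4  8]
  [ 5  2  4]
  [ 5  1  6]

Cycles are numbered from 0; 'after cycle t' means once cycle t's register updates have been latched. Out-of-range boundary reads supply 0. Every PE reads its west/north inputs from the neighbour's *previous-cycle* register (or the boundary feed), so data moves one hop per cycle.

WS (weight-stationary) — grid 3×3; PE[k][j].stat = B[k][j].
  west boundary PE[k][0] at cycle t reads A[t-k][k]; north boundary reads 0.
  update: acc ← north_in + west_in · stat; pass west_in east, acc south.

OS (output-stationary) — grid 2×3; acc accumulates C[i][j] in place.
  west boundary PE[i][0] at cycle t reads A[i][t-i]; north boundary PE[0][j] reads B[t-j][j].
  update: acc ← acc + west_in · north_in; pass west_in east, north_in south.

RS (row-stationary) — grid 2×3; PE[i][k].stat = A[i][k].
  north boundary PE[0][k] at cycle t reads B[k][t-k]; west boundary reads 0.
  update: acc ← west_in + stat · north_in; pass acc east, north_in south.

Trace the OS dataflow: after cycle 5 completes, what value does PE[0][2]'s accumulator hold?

PE[0][2].acc = 116

OS on a 2×3 grid — tracing PE[0][2] and its feeders:
  [0] (0,1) acc=0 (h:0 v:0)
  [0] (0,2) acc=0 (h:0 v:0)
  [1] (0,1) acc=28 (h:7 v:4)
  [1] (0,2) acc=0 (h:0 v:0)
  [2] (0,1) acc=40 (h:6 v:2)
  [2] (0,2) acc=56 (h:7 v:8)
  [3] (0,1) acc=46 (h:6 v:1)
  [3] (0,2) acc=80 (h:6 v:4)
  [4] (0,1) acc=46 (h:0 v:0)
  [4] (0,2) acc=116 (h:6 v:6)
  [5] (0,1) acc=46 (h:0 v:0)
  [5] (0,2) acc=116 (h:0 v:0)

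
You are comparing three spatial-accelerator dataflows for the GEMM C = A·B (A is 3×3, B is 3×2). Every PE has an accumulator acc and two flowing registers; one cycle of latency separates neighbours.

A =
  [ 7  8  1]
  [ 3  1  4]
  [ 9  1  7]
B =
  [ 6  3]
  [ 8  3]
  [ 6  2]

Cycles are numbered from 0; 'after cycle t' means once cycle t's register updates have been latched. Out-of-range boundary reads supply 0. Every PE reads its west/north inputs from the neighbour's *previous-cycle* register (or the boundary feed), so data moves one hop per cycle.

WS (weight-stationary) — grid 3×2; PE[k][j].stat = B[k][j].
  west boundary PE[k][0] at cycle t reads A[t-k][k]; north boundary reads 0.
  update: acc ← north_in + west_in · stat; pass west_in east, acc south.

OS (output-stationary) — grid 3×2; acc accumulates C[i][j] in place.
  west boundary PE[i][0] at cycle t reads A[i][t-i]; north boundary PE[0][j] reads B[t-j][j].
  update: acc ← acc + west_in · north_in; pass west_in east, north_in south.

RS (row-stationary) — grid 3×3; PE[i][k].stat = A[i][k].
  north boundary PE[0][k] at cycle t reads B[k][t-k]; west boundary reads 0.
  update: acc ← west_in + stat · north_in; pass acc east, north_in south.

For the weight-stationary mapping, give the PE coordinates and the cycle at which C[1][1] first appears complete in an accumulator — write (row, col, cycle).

(row, col, cycle) = (2, 1, 4)

Under WS, C[1][1] lands at PE[2][1]:
  [0] (2,1) acc=0 (h:0 v:0)
  [1] (2,1) acc=0 (h:0 v:0)
  [2] (2,1) acc=0 (h:0 v:0)
  [3] (2,1) acc=47 (h:1 v:47)
  [4] (2,1) acc=20 (h:4 v:20)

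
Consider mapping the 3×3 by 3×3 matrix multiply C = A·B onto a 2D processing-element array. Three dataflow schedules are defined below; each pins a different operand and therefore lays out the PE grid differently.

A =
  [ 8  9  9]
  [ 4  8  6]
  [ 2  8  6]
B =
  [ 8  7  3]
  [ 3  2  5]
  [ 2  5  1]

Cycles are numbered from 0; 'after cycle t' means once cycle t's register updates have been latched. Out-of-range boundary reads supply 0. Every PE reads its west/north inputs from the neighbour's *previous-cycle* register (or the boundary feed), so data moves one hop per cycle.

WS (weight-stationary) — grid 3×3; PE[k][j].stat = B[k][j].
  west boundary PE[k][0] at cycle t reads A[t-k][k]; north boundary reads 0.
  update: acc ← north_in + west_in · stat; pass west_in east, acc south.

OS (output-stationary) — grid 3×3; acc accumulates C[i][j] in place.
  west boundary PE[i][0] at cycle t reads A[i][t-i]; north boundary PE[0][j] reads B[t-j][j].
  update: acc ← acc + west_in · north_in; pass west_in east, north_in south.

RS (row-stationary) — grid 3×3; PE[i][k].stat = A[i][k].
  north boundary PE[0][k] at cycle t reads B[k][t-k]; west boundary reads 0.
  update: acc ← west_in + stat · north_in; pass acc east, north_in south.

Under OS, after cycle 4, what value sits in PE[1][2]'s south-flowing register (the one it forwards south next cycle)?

Tracing OS — 3×3 array, target PE[1][2]:
  @0  [0,2]  acc 0  |  →0  ↓0
  @0  [1,1]  acc 0  |  →0  ↓0
  @0  [1,2]  acc 0  |  →0  ↓0
  @1  [0,2]  acc 0  |  →0  ↓0
  @1  [1,1]  acc 0  |  →0  ↓0
  @1  [1,2]  acc 0  |  →0  ↓0
  @2  [0,2]  acc 24  |  →8  ↓3
  @2  [1,1]  acc 28  |  →4  ↓7
  @2  [1,2]  acc 0  |  →0  ↓0
  @3  [0,2]  acc 69  |  →9  ↓5
  @3  [1,1]  acc 44  |  →8  ↓2
  @3  [1,2]  acc 12  |  →4  ↓3
  @4  [0,2]  acc 78  |  →9  ↓1
  @4  [1,1]  acc 74  |  →6  ↓5
  @4  [1,2]  acc 52  |  →8  ↓5

register = 5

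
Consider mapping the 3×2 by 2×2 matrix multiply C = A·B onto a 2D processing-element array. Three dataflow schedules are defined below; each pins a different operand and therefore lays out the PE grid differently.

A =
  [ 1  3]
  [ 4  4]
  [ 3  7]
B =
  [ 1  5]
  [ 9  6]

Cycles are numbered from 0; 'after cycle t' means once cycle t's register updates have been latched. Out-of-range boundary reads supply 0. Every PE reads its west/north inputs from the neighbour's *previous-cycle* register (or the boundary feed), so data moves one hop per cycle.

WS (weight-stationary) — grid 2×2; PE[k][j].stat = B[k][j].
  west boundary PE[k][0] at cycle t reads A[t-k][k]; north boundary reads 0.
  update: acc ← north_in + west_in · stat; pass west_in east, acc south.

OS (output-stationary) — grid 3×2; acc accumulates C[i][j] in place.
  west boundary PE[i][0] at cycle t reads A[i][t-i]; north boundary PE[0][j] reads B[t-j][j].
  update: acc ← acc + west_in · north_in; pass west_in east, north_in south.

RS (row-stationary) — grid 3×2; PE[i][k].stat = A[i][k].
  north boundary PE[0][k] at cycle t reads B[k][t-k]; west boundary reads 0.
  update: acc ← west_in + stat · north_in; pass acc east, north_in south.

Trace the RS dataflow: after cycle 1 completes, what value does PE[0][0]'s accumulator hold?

PE[0][0].acc = 5

RS 3×2: PE[0][0] cycle-by-cycle (with neighbour feeds):
  0: (0,0).acc=1  regs=<1,1>
  1: (0,0).acc=5  regs=<5,5>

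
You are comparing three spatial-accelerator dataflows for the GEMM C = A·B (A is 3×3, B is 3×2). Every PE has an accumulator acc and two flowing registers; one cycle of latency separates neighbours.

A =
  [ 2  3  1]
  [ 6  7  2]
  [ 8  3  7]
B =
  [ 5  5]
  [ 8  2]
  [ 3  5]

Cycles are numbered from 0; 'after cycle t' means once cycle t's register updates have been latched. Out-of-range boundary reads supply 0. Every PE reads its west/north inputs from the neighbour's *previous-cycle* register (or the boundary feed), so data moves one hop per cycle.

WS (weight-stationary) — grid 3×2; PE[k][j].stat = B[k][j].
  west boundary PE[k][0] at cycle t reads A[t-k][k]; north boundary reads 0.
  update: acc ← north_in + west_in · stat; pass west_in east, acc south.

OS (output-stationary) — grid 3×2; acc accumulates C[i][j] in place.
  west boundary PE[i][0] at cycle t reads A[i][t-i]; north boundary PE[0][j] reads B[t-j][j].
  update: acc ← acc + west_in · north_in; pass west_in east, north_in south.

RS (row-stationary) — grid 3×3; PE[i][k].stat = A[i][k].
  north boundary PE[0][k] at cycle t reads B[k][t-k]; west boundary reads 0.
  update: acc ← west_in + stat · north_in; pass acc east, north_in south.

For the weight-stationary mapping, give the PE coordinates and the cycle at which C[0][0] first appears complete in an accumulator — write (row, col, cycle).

WS: C[0][0] accumulates in PE[2][0]:
  @0  [2,0]  acc 0  |  →0  ↓0
  @1  [2,0]  acc 0  |  →0  ↓0
  @2  [2,0]  acc 37  |  →1  ↓37

(row, col, cycle) = (2, 0, 2)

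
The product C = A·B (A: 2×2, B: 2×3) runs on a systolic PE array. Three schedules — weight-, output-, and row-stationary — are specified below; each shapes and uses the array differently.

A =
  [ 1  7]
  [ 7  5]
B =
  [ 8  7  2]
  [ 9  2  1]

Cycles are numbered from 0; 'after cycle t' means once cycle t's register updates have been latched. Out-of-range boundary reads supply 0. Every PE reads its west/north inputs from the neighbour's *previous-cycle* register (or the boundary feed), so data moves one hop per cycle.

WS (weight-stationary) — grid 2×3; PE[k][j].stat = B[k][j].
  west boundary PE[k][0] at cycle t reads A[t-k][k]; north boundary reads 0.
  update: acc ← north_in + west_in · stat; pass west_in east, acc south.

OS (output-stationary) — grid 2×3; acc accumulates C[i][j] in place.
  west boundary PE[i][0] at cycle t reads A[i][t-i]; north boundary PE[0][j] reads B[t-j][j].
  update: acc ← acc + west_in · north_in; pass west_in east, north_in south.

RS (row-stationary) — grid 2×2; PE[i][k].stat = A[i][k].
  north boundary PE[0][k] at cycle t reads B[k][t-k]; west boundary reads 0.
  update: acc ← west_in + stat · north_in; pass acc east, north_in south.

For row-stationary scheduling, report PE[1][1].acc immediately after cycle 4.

RS (2×2). Following PE[1][1] plus its west/north inputs:
  @0  [0,1]  acc 0  |  →0  ↓0
  @0  [1,0]  acc 0  |  →0  ↓0
  @0  [1,1]  acc 0  |  →0  ↓0
  @1  [0,1]  acc 71  |  →71  ↓9
  @1  [1,0]  acc 56  |  →56  ↓8
  @1  [1,1]  acc 0  |  →0  ↓0
  @2  [0,1]  acc 21  |  →21  ↓2
  @2  [1,0]  acc 49  |  →49  ↓7
  @2  [1,1]  acc 101  |  →101  ↓9
  @3  [0,1]  acc 9  |  →9  ↓1
  @3  [1,0]  acc 14  |  →14  ↓2
  @3  [1,1]  acc 59  |  →59  ↓2
  @4  [0,1]  acc 0  |  →0  ↓0
  @4  [1,0]  acc 0  |  →0  ↓0
  @4  [1,1]  acc 19  |  →19  ↓1

PE[1][1].acc = 19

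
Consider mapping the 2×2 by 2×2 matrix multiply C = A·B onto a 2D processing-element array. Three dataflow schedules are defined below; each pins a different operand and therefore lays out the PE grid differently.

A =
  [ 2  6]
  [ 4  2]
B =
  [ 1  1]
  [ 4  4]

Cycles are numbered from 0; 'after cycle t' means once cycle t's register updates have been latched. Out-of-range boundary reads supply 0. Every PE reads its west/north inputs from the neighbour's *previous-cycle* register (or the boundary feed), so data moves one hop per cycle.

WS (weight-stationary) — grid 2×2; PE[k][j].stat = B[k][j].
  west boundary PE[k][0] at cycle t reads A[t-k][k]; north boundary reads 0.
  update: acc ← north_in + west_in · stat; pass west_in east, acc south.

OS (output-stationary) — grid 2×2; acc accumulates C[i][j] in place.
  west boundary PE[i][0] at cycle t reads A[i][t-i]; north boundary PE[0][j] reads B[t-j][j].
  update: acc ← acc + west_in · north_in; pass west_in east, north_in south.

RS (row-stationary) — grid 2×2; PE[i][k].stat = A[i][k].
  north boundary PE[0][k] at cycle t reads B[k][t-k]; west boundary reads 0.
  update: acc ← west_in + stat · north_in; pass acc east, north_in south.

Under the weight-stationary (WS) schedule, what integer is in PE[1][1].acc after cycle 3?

WS 2×2: PE[1][1] cycle-by-cycle (with neighbour feeds):
  [0] (0,1) acc=0 (h:0 v:0)
  [0] (1,0) acc=0 (h:0 v:0)
  [0] (1,1) acc=0 (h:0 v:0)
  [1] (0,1) acc=2 (h:2 v:2)
  [1] (1,0) acc=26 (h:6 v:26)
  [1] (1,1) acc=0 (h:0 v:0)
  [2] (0,1) acc=4 (h:4 v:4)
  [2] (1,0) acc=12 (h:2 v:12)
  [2] (1,1) acc=26 (h:6 v:26)
  [3] (0,1) acc=0 (h:0 v:0)
  [3] (1,0) acc=0 (h:0 v:0)
  [3] (1,1) acc=12 (h:2 v:12)

PE[1][1].acc = 12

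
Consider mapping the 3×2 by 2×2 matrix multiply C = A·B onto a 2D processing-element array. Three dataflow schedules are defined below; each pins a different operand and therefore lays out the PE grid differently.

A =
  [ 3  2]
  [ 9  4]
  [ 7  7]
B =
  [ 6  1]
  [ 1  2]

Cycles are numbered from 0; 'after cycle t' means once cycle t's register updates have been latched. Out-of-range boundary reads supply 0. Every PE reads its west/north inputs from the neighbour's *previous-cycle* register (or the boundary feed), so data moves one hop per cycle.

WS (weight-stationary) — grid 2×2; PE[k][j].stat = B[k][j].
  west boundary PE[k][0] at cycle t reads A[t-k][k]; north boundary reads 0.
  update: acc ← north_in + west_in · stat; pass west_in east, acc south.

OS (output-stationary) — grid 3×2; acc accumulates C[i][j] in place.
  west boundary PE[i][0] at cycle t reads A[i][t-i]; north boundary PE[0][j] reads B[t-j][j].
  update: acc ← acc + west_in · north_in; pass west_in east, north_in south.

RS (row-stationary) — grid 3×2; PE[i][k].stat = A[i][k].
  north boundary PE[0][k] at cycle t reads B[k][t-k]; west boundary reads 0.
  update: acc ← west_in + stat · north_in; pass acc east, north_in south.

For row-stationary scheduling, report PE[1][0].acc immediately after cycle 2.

RS 3×2: PE[1][0] cycle-by-cycle (with neighbour feeds):
  0: (0,0).acc=18  regs=<18,6>
  0: (1,0).acc=0  regs=<0,0>
  1: (0,0).acc=3  regs=<3,1>
  1: (1,0).acc=54  regs=<54,6>
  2: (0,0).acc=0  regs=<0,0>
  2: (1,0).acc=9  regs=<9,1>

PE[1][0].acc = 9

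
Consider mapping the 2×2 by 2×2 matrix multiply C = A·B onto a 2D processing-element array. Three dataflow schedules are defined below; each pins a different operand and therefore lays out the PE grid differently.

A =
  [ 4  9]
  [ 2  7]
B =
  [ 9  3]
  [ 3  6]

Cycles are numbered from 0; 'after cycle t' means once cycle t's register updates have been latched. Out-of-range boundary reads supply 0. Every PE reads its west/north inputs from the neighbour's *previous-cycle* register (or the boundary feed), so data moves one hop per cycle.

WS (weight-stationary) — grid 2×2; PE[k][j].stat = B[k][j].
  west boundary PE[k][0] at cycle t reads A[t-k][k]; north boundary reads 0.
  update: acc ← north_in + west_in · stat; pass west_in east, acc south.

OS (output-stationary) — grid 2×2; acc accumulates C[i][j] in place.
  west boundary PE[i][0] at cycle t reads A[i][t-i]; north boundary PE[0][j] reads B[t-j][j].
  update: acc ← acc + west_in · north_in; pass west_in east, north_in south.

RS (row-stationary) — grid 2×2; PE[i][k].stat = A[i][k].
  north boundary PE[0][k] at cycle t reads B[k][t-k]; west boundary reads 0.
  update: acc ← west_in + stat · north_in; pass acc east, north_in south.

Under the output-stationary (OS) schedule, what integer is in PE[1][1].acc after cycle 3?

PE[1][1].acc = 48

OS (2×2). Following PE[1][1] plus its west/north inputs:
  t=0 PE[0][1]: acc=0 h=0 v=0
  t=0 PE[1][0]: acc=0 h=0 v=0
  t=0 PE[1][1]: acc=0 h=0 v=0
  t=1 PE[0][1]: acc=12 h=4 v=3
  t=1 PE[1][0]: acc=18 h=2 v=9
  t=1 PE[1][1]: acc=0 h=0 v=0
  t=2 PE[0][1]: acc=66 h=9 v=6
  t=2 PE[1][0]: acc=39 h=7 v=3
  t=2 PE[1][1]: acc=6 h=2 v=3
  t=3 PE[0][1]: acc=66 h=0 v=0
  t=3 PE[1][0]: acc=39 h=0 v=0
  t=3 PE[1][1]: acc=48 h=7 v=6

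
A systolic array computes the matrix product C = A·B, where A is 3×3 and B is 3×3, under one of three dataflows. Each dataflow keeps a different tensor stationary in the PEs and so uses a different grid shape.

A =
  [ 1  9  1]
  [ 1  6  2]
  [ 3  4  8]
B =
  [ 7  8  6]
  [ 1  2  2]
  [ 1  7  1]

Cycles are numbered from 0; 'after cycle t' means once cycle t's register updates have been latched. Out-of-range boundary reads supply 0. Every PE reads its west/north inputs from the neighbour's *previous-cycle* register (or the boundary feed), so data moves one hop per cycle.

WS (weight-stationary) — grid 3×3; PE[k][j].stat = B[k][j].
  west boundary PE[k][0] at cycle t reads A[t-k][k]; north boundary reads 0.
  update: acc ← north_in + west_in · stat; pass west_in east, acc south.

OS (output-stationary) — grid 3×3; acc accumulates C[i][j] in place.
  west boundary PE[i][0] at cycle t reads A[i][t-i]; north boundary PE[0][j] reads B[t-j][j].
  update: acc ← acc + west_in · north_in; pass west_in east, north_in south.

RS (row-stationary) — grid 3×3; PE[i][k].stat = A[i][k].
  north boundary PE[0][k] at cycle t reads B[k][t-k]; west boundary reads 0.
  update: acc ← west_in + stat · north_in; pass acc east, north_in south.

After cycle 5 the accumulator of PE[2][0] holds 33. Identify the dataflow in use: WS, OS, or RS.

dataflow = OS

Under WS (3×3), PE[2][0]:
  t=0 PE[2][0]: acc=0 h=0 v=0
  t=1 PE[2][0]: acc=0 h=0 v=0
  t=2 PE[2][0]: acc=17 h=1 v=17
  t=3 PE[2][0]: acc=15 h=2 v=15
  t=4 PE[2][0]: acc=33 h=8 v=33
  t=5 PE[2][0]: acc=0 h=0 v=0
Under OS (3×3), PE[2][0]:
  t=0 PE[2][0]: acc=0 h=0 v=0
  t=1 PE[2][0]: acc=0 h=0 v=0
  t=2 PE[2][0]: acc=21 h=3 v=7
  t=3 PE[2][0]: acc=25 h=4 v=1
  t=4 PE[2][0]: acc=33 h=8 v=1
  t=5 PE[2][0]: acc=33 h=0 v=0
Under RS (3×3), PE[2][0]:
  t=0 PE[2][0]: acc=0 h=0 v=0
  t=1 PE[2][0]: acc=0 h=0 v=0
  t=2 PE[2][0]: acc=21 h=21 v=7
  t=3 PE[2][0]: acc=24 h=24 v=8
  t=4 PE[2][0]: acc=18 h=18 v=6
  t=5 PE[2][0]: acc=0 h=0 v=0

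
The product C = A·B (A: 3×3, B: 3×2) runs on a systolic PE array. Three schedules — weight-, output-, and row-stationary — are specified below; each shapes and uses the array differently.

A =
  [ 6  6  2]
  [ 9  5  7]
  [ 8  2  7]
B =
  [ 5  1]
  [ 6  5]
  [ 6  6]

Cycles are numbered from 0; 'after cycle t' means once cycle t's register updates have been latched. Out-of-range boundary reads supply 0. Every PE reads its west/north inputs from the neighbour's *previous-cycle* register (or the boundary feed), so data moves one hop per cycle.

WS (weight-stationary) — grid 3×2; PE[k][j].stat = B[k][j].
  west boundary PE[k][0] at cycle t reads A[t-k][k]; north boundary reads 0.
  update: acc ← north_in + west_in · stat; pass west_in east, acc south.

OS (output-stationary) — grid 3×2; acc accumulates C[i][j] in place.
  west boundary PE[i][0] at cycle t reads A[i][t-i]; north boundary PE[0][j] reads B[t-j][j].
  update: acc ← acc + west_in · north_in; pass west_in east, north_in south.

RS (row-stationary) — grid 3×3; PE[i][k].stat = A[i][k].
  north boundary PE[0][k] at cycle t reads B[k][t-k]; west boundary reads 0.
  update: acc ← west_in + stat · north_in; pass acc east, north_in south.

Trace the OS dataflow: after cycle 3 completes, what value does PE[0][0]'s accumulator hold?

OS 3×2: PE[0][0] cycle-by-cycle (with neighbour feeds):
  [0] (0,0) acc=30 (h:6 v:5)
  [1] (0,0) acc=66 (h:6 v:6)
  [2] (0,0) acc=78 (h:2 v:6)
  [3] (0,0) acc=78 (h:0 v:0)

PE[0][0].acc = 78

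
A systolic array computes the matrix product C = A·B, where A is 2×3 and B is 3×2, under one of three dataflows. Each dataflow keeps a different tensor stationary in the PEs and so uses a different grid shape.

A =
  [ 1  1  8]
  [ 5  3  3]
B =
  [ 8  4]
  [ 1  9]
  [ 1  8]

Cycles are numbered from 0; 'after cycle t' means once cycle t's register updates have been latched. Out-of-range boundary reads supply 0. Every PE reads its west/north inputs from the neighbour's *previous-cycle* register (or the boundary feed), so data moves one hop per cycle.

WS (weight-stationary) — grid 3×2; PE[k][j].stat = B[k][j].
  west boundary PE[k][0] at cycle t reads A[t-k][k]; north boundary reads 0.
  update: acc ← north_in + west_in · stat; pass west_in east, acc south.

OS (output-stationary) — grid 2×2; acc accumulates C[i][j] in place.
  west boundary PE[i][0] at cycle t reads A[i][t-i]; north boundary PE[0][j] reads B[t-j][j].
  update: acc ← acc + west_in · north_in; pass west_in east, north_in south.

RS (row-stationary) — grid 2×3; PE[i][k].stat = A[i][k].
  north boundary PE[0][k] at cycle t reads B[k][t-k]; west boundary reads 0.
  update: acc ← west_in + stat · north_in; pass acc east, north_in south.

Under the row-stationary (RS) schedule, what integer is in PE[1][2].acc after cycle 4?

Tracing RS — 2×3 array, target PE[1][2]:
  cycle 0: PE[0][2] → acc 0, east 0, south 0
  cycle 0: PE[1][1] → acc 0, east 0, south 0
  cycle 0: PE[1][2] → acc 0, east 0, south 0
  cycle 1: PE[0][2] → acc 0, east 0, south 0
  cycle 1: PE[1][1] → acc 0, east 0, south 0
  cycle 1: PE[1][2] → acc 0, east 0, south 0
  cycle 2: PE[0][2] → acc 17, east 17, south 1
  cycle 2: PE[1][1] → acc 43, east 43, south 1
  cycle 2: PE[1][2] → acc 0, east 0, south 0
  cycle 3: PE[0][2] → acc 77, east 77, south 8
  cycle 3: PE[1][1] → acc 47, east 47, south 9
  cycle 3: PE[1][2] → acc 46, east 46, south 1
  cycle 4: PE[0][2] → acc 0, east 0, south 0
  cycle 4: PE[1][1] → acc 0, east 0, south 0
  cycle 4: PE[1][2] → acc 71, east 71, south 8

PE[1][2].acc = 71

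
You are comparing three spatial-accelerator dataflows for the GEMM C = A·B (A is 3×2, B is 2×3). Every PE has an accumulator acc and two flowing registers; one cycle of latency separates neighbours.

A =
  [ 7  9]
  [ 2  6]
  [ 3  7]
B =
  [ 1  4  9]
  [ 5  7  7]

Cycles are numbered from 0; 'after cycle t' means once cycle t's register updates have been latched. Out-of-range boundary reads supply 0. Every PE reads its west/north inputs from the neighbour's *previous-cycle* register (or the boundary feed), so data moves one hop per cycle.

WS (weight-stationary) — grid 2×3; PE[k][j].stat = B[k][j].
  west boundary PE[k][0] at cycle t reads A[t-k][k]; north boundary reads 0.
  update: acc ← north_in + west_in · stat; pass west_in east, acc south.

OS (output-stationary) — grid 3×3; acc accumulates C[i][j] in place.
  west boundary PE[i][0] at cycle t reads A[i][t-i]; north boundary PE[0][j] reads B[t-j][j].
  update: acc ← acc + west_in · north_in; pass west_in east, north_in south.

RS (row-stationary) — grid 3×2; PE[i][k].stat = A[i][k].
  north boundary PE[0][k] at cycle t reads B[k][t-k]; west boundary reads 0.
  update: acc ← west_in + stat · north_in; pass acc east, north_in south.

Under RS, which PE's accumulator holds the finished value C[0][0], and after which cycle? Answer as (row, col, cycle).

Under RS, C[0][0] lands at PE[0][1]:
  step 0 · PE0,1: acc=0; fwd→0 fwd↓0
  step 1 · PE0,1: acc=52; fwd→52 fwd↓5

(row, col, cycle) = (0, 1, 1)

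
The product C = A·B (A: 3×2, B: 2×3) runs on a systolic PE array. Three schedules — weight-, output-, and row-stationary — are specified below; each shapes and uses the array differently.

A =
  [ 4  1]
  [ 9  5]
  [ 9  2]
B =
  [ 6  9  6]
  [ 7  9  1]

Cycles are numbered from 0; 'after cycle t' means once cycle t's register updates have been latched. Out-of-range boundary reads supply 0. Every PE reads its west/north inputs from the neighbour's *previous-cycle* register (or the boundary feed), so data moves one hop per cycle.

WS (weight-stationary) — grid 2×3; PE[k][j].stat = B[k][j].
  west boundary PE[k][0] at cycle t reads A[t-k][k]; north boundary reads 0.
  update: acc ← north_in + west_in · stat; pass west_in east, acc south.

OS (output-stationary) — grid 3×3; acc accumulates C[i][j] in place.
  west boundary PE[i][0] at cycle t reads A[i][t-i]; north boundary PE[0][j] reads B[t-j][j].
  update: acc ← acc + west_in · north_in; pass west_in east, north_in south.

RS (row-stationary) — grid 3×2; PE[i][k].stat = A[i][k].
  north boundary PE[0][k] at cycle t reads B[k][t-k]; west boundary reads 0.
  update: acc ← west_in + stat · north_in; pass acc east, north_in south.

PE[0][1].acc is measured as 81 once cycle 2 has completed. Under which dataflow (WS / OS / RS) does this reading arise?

WS [2×3] PE[0][1] across cycles:
  cycle 0: PE[0][1] → acc 0, east 0, south 0
  cycle 1: PE[0][1] → acc 36, east 4, south 36
  cycle 2: PE[0][1] → acc 81, east 9, south 81
OS [3×3] PE[0][1] across cycles:
  cycle 0: PE[0][1] → acc 0, east 0, south 0
  cycle 1: PE[0][1] → acc 36, east 4, south 9
  cycle 2: PE[0][1] → acc 45, east 1, south 9
RS [3×2] PE[0][1] across cycles:
  cycle 0: PE[0][1] → acc 0, east 0, south 0
  cycle 1: PE[0][1] → acc 31, east 31, south 7
  cycle 2: PE[0][1] → acc 45, east 45, south 9

dataflow = WS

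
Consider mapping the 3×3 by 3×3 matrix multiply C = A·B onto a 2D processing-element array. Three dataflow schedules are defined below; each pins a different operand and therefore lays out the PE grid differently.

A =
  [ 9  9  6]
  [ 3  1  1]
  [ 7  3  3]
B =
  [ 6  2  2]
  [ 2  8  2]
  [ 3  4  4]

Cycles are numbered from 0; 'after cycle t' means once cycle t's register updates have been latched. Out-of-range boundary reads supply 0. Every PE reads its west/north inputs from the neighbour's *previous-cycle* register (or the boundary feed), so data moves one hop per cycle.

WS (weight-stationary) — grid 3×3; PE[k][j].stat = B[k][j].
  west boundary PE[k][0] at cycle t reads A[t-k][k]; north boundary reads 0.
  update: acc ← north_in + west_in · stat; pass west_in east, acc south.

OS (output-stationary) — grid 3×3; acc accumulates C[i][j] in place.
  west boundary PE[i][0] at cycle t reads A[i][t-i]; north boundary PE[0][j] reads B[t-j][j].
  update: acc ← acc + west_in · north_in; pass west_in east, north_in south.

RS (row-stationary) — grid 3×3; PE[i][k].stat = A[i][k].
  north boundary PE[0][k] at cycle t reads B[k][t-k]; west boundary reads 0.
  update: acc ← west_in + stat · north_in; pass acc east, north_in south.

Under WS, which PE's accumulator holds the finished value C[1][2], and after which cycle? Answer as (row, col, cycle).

(row, col, cycle) = (2, 2, 5)

WS: C[1][2] accumulates in PE[2][2]:
  0: (2,2).acc=0  regs=<0,0>
  1: (2,2).acc=0  regs=<0,0>
  2: (2,2).acc=0  regs=<0,0>
  3: (2,2).acc=0  regs=<0,0>
  4: (2,2).acc=60  regs=<6,60>
  5: (2,2).acc=12  regs=<1,12>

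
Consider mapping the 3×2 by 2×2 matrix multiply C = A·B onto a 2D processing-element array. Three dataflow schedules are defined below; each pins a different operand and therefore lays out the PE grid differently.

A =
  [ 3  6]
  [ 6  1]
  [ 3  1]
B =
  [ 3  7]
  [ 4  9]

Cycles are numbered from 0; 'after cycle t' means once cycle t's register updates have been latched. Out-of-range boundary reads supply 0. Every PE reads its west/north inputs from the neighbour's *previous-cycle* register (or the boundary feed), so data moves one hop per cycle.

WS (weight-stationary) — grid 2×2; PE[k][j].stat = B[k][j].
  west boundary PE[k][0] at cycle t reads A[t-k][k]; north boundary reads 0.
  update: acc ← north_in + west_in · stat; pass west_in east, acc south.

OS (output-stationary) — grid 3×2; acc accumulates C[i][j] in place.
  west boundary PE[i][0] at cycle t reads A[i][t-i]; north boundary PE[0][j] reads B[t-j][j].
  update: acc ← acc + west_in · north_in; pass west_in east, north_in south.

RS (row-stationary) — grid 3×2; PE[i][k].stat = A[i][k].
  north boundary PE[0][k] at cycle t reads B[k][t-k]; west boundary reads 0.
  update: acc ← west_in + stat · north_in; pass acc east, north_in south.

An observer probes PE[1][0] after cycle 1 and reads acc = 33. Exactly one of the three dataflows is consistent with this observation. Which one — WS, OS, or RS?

— WS: 2×2; PE[1][0] trace:
  step 0 · PE1,0: acc=0; fwd→0 fwd↓0
  step 1 · PE1,0: acc=33; fwd→6 fwd↓33
— OS: 3×2; PE[1][0] trace:
  step 0 · PE1,0: acc=0; fwd→0 fwd↓0
  step 1 · PE1,0: acc=18; fwd→6 fwd↓3
— RS: 3×2; PE[1][0] trace:
  step 0 · PE1,0: acc=0; fwd→0 fwd↓0
  step 1 · PE1,0: acc=18; fwd→18 fwd↓3

dataflow = WS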